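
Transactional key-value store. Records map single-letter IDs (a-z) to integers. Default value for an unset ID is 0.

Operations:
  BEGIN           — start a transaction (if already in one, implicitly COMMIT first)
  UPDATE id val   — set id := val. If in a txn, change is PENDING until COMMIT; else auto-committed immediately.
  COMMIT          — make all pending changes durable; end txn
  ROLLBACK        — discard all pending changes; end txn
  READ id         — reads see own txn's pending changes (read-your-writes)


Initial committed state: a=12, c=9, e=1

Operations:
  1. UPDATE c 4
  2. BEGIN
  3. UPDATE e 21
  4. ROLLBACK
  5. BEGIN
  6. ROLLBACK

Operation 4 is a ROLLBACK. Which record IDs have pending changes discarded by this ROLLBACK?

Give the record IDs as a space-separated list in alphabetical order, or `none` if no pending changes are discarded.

Initial committed: {a=12, c=9, e=1}
Op 1: UPDATE c=4 (auto-commit; committed c=4)
Op 2: BEGIN: in_txn=True, pending={}
Op 3: UPDATE e=21 (pending; pending now {e=21})
Op 4: ROLLBACK: discarded pending ['e']; in_txn=False
Op 5: BEGIN: in_txn=True, pending={}
Op 6: ROLLBACK: discarded pending []; in_txn=False
ROLLBACK at op 4 discards: ['e']

Answer: e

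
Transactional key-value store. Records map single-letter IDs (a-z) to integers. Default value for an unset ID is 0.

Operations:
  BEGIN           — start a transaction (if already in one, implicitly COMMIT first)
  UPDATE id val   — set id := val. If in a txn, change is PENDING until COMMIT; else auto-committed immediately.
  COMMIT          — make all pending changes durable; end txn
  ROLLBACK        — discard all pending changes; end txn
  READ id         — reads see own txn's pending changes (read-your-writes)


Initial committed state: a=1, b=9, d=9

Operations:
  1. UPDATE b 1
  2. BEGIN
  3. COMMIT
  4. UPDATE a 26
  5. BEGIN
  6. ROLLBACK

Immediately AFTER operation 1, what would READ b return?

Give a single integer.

Initial committed: {a=1, b=9, d=9}
Op 1: UPDATE b=1 (auto-commit; committed b=1)
After op 1: visible(b) = 1 (pending={}, committed={a=1, b=1, d=9})

Answer: 1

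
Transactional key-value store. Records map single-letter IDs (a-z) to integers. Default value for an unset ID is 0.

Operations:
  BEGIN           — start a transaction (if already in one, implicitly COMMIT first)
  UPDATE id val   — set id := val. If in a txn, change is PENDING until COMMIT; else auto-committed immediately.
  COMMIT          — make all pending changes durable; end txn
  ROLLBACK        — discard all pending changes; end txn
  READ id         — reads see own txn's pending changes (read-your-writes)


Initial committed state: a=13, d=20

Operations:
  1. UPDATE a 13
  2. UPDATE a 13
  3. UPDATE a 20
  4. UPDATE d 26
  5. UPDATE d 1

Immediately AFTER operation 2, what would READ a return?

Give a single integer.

Initial committed: {a=13, d=20}
Op 1: UPDATE a=13 (auto-commit; committed a=13)
Op 2: UPDATE a=13 (auto-commit; committed a=13)
After op 2: visible(a) = 13 (pending={}, committed={a=13, d=20})

Answer: 13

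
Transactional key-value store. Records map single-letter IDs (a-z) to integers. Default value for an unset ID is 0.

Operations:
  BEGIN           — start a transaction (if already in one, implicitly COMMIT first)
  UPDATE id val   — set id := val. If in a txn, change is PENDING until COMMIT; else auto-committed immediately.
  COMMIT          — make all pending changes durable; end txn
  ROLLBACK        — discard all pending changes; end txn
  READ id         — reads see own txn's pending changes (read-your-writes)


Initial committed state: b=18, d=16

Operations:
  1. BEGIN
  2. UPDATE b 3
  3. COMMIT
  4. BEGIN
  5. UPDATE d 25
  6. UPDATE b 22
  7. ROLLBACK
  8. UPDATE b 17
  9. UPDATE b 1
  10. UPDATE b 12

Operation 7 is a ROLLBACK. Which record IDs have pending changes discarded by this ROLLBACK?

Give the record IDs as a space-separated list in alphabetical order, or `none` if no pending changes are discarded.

Initial committed: {b=18, d=16}
Op 1: BEGIN: in_txn=True, pending={}
Op 2: UPDATE b=3 (pending; pending now {b=3})
Op 3: COMMIT: merged ['b'] into committed; committed now {b=3, d=16}
Op 4: BEGIN: in_txn=True, pending={}
Op 5: UPDATE d=25 (pending; pending now {d=25})
Op 6: UPDATE b=22 (pending; pending now {b=22, d=25})
Op 7: ROLLBACK: discarded pending ['b', 'd']; in_txn=False
Op 8: UPDATE b=17 (auto-commit; committed b=17)
Op 9: UPDATE b=1 (auto-commit; committed b=1)
Op 10: UPDATE b=12 (auto-commit; committed b=12)
ROLLBACK at op 7 discards: ['b', 'd']

Answer: b d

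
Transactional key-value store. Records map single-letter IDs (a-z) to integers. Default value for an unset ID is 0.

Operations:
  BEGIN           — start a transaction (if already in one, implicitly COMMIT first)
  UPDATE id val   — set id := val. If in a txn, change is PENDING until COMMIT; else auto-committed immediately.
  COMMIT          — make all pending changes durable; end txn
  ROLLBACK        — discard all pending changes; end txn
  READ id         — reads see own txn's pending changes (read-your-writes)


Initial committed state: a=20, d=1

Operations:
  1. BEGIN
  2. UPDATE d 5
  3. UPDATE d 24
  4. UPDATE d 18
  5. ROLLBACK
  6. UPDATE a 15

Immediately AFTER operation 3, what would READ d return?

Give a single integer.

Answer: 24

Derivation:
Initial committed: {a=20, d=1}
Op 1: BEGIN: in_txn=True, pending={}
Op 2: UPDATE d=5 (pending; pending now {d=5})
Op 3: UPDATE d=24 (pending; pending now {d=24})
After op 3: visible(d) = 24 (pending={d=24}, committed={a=20, d=1})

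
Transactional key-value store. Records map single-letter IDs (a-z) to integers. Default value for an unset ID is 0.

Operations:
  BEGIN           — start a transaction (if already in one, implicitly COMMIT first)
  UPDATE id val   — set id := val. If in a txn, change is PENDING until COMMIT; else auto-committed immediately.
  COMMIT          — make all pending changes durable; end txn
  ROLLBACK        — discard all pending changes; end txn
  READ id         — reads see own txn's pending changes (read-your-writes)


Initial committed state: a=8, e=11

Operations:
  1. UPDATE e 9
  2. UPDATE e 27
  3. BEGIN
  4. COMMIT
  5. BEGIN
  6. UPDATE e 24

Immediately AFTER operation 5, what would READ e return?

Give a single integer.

Initial committed: {a=8, e=11}
Op 1: UPDATE e=9 (auto-commit; committed e=9)
Op 2: UPDATE e=27 (auto-commit; committed e=27)
Op 3: BEGIN: in_txn=True, pending={}
Op 4: COMMIT: merged [] into committed; committed now {a=8, e=27}
Op 5: BEGIN: in_txn=True, pending={}
After op 5: visible(e) = 27 (pending={}, committed={a=8, e=27})

Answer: 27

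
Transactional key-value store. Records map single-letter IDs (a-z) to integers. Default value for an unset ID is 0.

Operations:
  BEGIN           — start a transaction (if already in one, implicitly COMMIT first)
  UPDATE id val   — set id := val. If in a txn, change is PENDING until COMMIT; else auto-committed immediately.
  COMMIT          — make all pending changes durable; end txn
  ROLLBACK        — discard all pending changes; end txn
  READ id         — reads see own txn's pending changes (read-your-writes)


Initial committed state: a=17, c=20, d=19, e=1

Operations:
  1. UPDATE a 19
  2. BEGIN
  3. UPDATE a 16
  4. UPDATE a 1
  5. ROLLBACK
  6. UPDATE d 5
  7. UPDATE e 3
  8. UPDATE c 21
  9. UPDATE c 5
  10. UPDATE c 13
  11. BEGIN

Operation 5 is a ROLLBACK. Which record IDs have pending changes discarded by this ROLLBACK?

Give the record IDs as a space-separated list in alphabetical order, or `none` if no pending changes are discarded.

Answer: a

Derivation:
Initial committed: {a=17, c=20, d=19, e=1}
Op 1: UPDATE a=19 (auto-commit; committed a=19)
Op 2: BEGIN: in_txn=True, pending={}
Op 3: UPDATE a=16 (pending; pending now {a=16})
Op 4: UPDATE a=1 (pending; pending now {a=1})
Op 5: ROLLBACK: discarded pending ['a']; in_txn=False
Op 6: UPDATE d=5 (auto-commit; committed d=5)
Op 7: UPDATE e=3 (auto-commit; committed e=3)
Op 8: UPDATE c=21 (auto-commit; committed c=21)
Op 9: UPDATE c=5 (auto-commit; committed c=5)
Op 10: UPDATE c=13 (auto-commit; committed c=13)
Op 11: BEGIN: in_txn=True, pending={}
ROLLBACK at op 5 discards: ['a']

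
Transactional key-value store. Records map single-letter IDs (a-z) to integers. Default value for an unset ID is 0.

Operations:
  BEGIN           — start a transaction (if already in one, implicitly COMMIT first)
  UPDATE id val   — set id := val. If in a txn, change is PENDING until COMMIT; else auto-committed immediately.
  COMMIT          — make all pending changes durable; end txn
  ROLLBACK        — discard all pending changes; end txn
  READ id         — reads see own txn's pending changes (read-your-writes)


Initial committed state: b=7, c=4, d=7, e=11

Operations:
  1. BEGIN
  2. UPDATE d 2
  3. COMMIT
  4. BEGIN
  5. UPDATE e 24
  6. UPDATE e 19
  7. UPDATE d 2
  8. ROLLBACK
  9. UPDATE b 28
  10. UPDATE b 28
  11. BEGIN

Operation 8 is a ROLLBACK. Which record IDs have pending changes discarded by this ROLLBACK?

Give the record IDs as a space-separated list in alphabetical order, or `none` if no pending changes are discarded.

Initial committed: {b=7, c=4, d=7, e=11}
Op 1: BEGIN: in_txn=True, pending={}
Op 2: UPDATE d=2 (pending; pending now {d=2})
Op 3: COMMIT: merged ['d'] into committed; committed now {b=7, c=4, d=2, e=11}
Op 4: BEGIN: in_txn=True, pending={}
Op 5: UPDATE e=24 (pending; pending now {e=24})
Op 6: UPDATE e=19 (pending; pending now {e=19})
Op 7: UPDATE d=2 (pending; pending now {d=2, e=19})
Op 8: ROLLBACK: discarded pending ['d', 'e']; in_txn=False
Op 9: UPDATE b=28 (auto-commit; committed b=28)
Op 10: UPDATE b=28 (auto-commit; committed b=28)
Op 11: BEGIN: in_txn=True, pending={}
ROLLBACK at op 8 discards: ['d', 'e']

Answer: d e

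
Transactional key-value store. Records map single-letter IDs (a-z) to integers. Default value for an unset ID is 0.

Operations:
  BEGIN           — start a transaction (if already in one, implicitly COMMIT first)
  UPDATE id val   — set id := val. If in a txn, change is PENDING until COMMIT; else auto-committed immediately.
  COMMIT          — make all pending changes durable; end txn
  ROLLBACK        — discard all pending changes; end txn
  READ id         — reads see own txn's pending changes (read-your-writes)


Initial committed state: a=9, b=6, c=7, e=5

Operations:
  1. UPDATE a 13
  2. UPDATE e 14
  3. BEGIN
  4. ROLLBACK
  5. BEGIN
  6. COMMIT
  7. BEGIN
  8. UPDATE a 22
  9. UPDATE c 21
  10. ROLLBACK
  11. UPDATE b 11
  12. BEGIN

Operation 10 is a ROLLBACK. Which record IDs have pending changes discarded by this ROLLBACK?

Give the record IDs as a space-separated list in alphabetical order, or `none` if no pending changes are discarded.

Initial committed: {a=9, b=6, c=7, e=5}
Op 1: UPDATE a=13 (auto-commit; committed a=13)
Op 2: UPDATE e=14 (auto-commit; committed e=14)
Op 3: BEGIN: in_txn=True, pending={}
Op 4: ROLLBACK: discarded pending []; in_txn=False
Op 5: BEGIN: in_txn=True, pending={}
Op 6: COMMIT: merged [] into committed; committed now {a=13, b=6, c=7, e=14}
Op 7: BEGIN: in_txn=True, pending={}
Op 8: UPDATE a=22 (pending; pending now {a=22})
Op 9: UPDATE c=21 (pending; pending now {a=22, c=21})
Op 10: ROLLBACK: discarded pending ['a', 'c']; in_txn=False
Op 11: UPDATE b=11 (auto-commit; committed b=11)
Op 12: BEGIN: in_txn=True, pending={}
ROLLBACK at op 10 discards: ['a', 'c']

Answer: a c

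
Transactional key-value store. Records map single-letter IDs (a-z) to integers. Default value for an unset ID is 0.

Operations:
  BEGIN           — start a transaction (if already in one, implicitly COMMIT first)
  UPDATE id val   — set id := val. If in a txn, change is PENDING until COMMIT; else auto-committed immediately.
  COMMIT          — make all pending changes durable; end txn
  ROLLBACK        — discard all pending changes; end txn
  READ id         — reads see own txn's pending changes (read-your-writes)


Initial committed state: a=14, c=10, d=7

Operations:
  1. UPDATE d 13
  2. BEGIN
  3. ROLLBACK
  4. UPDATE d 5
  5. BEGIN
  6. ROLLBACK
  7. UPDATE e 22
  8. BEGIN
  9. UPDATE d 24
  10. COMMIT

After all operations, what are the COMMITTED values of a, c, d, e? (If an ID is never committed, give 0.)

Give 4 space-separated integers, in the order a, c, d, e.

Answer: 14 10 24 22

Derivation:
Initial committed: {a=14, c=10, d=7}
Op 1: UPDATE d=13 (auto-commit; committed d=13)
Op 2: BEGIN: in_txn=True, pending={}
Op 3: ROLLBACK: discarded pending []; in_txn=False
Op 4: UPDATE d=5 (auto-commit; committed d=5)
Op 5: BEGIN: in_txn=True, pending={}
Op 6: ROLLBACK: discarded pending []; in_txn=False
Op 7: UPDATE e=22 (auto-commit; committed e=22)
Op 8: BEGIN: in_txn=True, pending={}
Op 9: UPDATE d=24 (pending; pending now {d=24})
Op 10: COMMIT: merged ['d'] into committed; committed now {a=14, c=10, d=24, e=22}
Final committed: {a=14, c=10, d=24, e=22}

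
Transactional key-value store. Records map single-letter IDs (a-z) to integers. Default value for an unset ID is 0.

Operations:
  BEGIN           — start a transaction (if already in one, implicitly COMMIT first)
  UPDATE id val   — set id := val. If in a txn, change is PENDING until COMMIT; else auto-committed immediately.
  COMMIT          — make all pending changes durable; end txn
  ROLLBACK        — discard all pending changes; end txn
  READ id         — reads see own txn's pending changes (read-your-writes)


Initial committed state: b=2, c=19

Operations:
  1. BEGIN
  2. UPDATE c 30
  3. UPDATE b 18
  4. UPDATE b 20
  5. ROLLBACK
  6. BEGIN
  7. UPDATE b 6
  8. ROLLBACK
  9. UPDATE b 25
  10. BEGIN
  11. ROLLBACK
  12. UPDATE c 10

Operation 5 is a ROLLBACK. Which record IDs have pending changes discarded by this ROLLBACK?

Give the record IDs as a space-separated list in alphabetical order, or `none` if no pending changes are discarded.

Answer: b c

Derivation:
Initial committed: {b=2, c=19}
Op 1: BEGIN: in_txn=True, pending={}
Op 2: UPDATE c=30 (pending; pending now {c=30})
Op 3: UPDATE b=18 (pending; pending now {b=18, c=30})
Op 4: UPDATE b=20 (pending; pending now {b=20, c=30})
Op 5: ROLLBACK: discarded pending ['b', 'c']; in_txn=False
Op 6: BEGIN: in_txn=True, pending={}
Op 7: UPDATE b=6 (pending; pending now {b=6})
Op 8: ROLLBACK: discarded pending ['b']; in_txn=False
Op 9: UPDATE b=25 (auto-commit; committed b=25)
Op 10: BEGIN: in_txn=True, pending={}
Op 11: ROLLBACK: discarded pending []; in_txn=False
Op 12: UPDATE c=10 (auto-commit; committed c=10)
ROLLBACK at op 5 discards: ['b', 'c']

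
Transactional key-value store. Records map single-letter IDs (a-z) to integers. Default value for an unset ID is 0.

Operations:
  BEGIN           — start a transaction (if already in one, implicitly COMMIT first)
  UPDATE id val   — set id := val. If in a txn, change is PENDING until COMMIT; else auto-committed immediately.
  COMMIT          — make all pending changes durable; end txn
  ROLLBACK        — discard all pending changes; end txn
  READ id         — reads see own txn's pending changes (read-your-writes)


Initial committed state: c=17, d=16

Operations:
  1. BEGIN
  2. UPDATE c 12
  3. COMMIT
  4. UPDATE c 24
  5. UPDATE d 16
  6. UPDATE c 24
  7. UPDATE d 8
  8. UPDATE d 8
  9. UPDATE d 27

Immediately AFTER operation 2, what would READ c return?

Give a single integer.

Initial committed: {c=17, d=16}
Op 1: BEGIN: in_txn=True, pending={}
Op 2: UPDATE c=12 (pending; pending now {c=12})
After op 2: visible(c) = 12 (pending={c=12}, committed={c=17, d=16})

Answer: 12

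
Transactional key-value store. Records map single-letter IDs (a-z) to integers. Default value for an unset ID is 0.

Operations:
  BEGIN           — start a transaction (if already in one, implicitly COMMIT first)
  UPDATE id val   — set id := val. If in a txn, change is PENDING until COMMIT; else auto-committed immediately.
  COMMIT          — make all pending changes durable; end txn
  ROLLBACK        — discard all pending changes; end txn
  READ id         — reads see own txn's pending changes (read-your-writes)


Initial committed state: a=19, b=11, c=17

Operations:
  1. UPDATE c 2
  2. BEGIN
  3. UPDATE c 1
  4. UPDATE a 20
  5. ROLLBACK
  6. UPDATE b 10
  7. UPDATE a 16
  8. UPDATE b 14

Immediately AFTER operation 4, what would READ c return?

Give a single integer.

Answer: 1

Derivation:
Initial committed: {a=19, b=11, c=17}
Op 1: UPDATE c=2 (auto-commit; committed c=2)
Op 2: BEGIN: in_txn=True, pending={}
Op 3: UPDATE c=1 (pending; pending now {c=1})
Op 4: UPDATE a=20 (pending; pending now {a=20, c=1})
After op 4: visible(c) = 1 (pending={a=20, c=1}, committed={a=19, b=11, c=2})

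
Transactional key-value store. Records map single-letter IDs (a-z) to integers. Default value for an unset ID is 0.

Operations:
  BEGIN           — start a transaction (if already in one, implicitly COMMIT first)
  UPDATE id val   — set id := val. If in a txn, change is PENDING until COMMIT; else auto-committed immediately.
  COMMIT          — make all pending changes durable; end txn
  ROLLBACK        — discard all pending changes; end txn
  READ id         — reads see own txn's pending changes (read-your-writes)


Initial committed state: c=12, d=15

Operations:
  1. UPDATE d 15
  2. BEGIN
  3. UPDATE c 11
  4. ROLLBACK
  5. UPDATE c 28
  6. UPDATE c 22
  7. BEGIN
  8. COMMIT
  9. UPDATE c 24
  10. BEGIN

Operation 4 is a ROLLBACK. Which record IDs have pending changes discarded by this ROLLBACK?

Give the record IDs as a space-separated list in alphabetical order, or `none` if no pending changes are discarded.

Initial committed: {c=12, d=15}
Op 1: UPDATE d=15 (auto-commit; committed d=15)
Op 2: BEGIN: in_txn=True, pending={}
Op 3: UPDATE c=11 (pending; pending now {c=11})
Op 4: ROLLBACK: discarded pending ['c']; in_txn=False
Op 5: UPDATE c=28 (auto-commit; committed c=28)
Op 6: UPDATE c=22 (auto-commit; committed c=22)
Op 7: BEGIN: in_txn=True, pending={}
Op 8: COMMIT: merged [] into committed; committed now {c=22, d=15}
Op 9: UPDATE c=24 (auto-commit; committed c=24)
Op 10: BEGIN: in_txn=True, pending={}
ROLLBACK at op 4 discards: ['c']

Answer: c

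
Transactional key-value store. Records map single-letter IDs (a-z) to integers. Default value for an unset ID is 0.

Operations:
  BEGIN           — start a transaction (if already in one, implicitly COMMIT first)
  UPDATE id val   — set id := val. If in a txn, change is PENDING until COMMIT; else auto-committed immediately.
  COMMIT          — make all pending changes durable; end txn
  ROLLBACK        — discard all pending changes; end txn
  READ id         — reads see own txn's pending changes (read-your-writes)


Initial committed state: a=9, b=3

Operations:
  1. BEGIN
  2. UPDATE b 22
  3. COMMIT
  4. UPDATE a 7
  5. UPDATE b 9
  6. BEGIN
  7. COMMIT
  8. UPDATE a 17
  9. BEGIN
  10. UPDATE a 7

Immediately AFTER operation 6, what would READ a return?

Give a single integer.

Initial committed: {a=9, b=3}
Op 1: BEGIN: in_txn=True, pending={}
Op 2: UPDATE b=22 (pending; pending now {b=22})
Op 3: COMMIT: merged ['b'] into committed; committed now {a=9, b=22}
Op 4: UPDATE a=7 (auto-commit; committed a=7)
Op 5: UPDATE b=9 (auto-commit; committed b=9)
Op 6: BEGIN: in_txn=True, pending={}
After op 6: visible(a) = 7 (pending={}, committed={a=7, b=9})

Answer: 7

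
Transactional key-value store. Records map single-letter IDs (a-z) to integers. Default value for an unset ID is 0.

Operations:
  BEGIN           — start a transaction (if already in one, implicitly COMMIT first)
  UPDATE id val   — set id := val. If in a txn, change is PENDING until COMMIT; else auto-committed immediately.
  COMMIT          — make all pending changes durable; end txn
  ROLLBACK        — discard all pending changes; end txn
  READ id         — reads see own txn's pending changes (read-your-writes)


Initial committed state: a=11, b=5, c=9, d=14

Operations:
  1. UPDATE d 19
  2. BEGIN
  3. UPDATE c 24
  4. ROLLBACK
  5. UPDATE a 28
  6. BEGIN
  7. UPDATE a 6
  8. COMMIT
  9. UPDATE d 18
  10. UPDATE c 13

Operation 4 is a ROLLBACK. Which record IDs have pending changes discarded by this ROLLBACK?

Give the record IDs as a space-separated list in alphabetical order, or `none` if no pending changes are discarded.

Initial committed: {a=11, b=5, c=9, d=14}
Op 1: UPDATE d=19 (auto-commit; committed d=19)
Op 2: BEGIN: in_txn=True, pending={}
Op 3: UPDATE c=24 (pending; pending now {c=24})
Op 4: ROLLBACK: discarded pending ['c']; in_txn=False
Op 5: UPDATE a=28 (auto-commit; committed a=28)
Op 6: BEGIN: in_txn=True, pending={}
Op 7: UPDATE a=6 (pending; pending now {a=6})
Op 8: COMMIT: merged ['a'] into committed; committed now {a=6, b=5, c=9, d=19}
Op 9: UPDATE d=18 (auto-commit; committed d=18)
Op 10: UPDATE c=13 (auto-commit; committed c=13)
ROLLBACK at op 4 discards: ['c']

Answer: c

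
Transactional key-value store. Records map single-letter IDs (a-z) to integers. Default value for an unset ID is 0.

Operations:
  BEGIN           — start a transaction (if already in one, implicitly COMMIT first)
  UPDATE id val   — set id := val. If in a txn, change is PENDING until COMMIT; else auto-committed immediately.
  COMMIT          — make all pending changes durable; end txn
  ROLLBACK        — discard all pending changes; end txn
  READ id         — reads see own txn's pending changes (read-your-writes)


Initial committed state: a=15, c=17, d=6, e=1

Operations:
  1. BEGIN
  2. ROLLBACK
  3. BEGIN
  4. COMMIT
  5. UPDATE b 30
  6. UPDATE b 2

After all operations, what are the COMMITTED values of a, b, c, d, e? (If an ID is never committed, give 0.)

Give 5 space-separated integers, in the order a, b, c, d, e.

Answer: 15 2 17 6 1

Derivation:
Initial committed: {a=15, c=17, d=6, e=1}
Op 1: BEGIN: in_txn=True, pending={}
Op 2: ROLLBACK: discarded pending []; in_txn=False
Op 3: BEGIN: in_txn=True, pending={}
Op 4: COMMIT: merged [] into committed; committed now {a=15, c=17, d=6, e=1}
Op 5: UPDATE b=30 (auto-commit; committed b=30)
Op 6: UPDATE b=2 (auto-commit; committed b=2)
Final committed: {a=15, b=2, c=17, d=6, e=1}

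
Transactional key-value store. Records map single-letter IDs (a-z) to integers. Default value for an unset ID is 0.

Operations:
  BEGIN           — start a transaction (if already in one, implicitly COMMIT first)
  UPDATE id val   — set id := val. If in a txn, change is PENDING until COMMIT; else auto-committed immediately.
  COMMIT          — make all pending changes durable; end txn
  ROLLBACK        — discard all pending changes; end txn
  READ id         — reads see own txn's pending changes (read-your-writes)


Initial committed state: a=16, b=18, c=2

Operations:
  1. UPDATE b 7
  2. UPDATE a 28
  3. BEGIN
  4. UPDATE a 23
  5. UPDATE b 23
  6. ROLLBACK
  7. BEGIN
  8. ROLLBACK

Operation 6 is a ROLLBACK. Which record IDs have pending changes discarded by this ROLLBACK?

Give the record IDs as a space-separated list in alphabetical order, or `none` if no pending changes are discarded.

Answer: a b

Derivation:
Initial committed: {a=16, b=18, c=2}
Op 1: UPDATE b=7 (auto-commit; committed b=7)
Op 2: UPDATE a=28 (auto-commit; committed a=28)
Op 3: BEGIN: in_txn=True, pending={}
Op 4: UPDATE a=23 (pending; pending now {a=23})
Op 5: UPDATE b=23 (pending; pending now {a=23, b=23})
Op 6: ROLLBACK: discarded pending ['a', 'b']; in_txn=False
Op 7: BEGIN: in_txn=True, pending={}
Op 8: ROLLBACK: discarded pending []; in_txn=False
ROLLBACK at op 6 discards: ['a', 'b']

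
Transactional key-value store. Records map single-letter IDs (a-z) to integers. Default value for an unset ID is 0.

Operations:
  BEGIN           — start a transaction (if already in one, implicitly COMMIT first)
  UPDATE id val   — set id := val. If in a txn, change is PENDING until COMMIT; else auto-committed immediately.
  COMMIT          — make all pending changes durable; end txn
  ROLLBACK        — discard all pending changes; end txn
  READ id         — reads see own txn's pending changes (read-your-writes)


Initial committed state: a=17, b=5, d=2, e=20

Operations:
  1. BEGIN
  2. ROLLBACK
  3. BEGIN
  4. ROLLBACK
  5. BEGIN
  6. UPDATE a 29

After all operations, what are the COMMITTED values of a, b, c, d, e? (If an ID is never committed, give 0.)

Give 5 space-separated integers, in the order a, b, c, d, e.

Answer: 17 5 0 2 20

Derivation:
Initial committed: {a=17, b=5, d=2, e=20}
Op 1: BEGIN: in_txn=True, pending={}
Op 2: ROLLBACK: discarded pending []; in_txn=False
Op 3: BEGIN: in_txn=True, pending={}
Op 4: ROLLBACK: discarded pending []; in_txn=False
Op 5: BEGIN: in_txn=True, pending={}
Op 6: UPDATE a=29 (pending; pending now {a=29})
Final committed: {a=17, b=5, d=2, e=20}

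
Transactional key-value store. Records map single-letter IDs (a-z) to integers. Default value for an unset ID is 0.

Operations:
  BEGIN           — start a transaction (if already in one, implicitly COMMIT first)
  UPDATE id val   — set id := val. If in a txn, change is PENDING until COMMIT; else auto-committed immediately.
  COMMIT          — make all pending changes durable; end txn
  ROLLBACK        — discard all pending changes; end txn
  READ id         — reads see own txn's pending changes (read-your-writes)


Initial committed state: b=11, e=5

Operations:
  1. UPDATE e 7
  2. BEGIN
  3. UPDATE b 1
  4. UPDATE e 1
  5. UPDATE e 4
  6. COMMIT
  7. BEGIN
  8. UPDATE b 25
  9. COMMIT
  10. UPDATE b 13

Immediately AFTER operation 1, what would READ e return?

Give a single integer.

Answer: 7

Derivation:
Initial committed: {b=11, e=5}
Op 1: UPDATE e=7 (auto-commit; committed e=7)
After op 1: visible(e) = 7 (pending={}, committed={b=11, e=7})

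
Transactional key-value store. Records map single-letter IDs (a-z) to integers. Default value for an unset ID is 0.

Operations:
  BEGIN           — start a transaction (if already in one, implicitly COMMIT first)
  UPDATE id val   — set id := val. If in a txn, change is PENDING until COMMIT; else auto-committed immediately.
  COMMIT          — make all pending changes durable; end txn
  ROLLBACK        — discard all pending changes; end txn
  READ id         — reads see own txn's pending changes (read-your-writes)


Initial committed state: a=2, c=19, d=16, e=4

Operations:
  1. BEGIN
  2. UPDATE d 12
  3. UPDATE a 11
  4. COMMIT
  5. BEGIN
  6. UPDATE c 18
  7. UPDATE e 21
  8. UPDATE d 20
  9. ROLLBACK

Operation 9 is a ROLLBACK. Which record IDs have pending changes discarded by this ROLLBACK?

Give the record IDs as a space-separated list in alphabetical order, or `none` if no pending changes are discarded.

Answer: c d e

Derivation:
Initial committed: {a=2, c=19, d=16, e=4}
Op 1: BEGIN: in_txn=True, pending={}
Op 2: UPDATE d=12 (pending; pending now {d=12})
Op 3: UPDATE a=11 (pending; pending now {a=11, d=12})
Op 4: COMMIT: merged ['a', 'd'] into committed; committed now {a=11, c=19, d=12, e=4}
Op 5: BEGIN: in_txn=True, pending={}
Op 6: UPDATE c=18 (pending; pending now {c=18})
Op 7: UPDATE e=21 (pending; pending now {c=18, e=21})
Op 8: UPDATE d=20 (pending; pending now {c=18, d=20, e=21})
Op 9: ROLLBACK: discarded pending ['c', 'd', 'e']; in_txn=False
ROLLBACK at op 9 discards: ['c', 'd', 'e']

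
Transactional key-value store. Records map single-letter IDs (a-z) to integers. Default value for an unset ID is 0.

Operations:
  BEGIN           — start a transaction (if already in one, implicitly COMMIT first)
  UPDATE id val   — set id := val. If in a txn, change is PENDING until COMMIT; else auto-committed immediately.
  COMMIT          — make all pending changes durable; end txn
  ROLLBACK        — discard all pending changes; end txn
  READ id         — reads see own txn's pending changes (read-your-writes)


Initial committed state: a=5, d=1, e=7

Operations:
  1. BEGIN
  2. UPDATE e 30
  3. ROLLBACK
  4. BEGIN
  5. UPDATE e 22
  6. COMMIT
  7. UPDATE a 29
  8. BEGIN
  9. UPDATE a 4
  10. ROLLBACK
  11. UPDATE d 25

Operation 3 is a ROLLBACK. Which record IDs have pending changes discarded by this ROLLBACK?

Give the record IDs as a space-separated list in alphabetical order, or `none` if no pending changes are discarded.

Answer: e

Derivation:
Initial committed: {a=5, d=1, e=7}
Op 1: BEGIN: in_txn=True, pending={}
Op 2: UPDATE e=30 (pending; pending now {e=30})
Op 3: ROLLBACK: discarded pending ['e']; in_txn=False
Op 4: BEGIN: in_txn=True, pending={}
Op 5: UPDATE e=22 (pending; pending now {e=22})
Op 6: COMMIT: merged ['e'] into committed; committed now {a=5, d=1, e=22}
Op 7: UPDATE a=29 (auto-commit; committed a=29)
Op 8: BEGIN: in_txn=True, pending={}
Op 9: UPDATE a=4 (pending; pending now {a=4})
Op 10: ROLLBACK: discarded pending ['a']; in_txn=False
Op 11: UPDATE d=25 (auto-commit; committed d=25)
ROLLBACK at op 3 discards: ['e']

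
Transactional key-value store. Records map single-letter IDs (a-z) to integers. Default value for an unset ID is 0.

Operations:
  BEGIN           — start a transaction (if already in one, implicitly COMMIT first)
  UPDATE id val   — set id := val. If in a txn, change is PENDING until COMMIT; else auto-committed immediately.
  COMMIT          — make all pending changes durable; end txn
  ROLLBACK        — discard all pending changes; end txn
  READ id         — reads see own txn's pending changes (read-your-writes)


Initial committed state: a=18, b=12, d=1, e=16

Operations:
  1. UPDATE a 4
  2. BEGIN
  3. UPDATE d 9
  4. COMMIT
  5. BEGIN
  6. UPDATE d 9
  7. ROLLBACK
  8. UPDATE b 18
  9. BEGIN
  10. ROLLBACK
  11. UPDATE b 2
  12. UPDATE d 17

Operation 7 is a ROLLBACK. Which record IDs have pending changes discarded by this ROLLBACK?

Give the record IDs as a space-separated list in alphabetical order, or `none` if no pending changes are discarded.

Initial committed: {a=18, b=12, d=1, e=16}
Op 1: UPDATE a=4 (auto-commit; committed a=4)
Op 2: BEGIN: in_txn=True, pending={}
Op 3: UPDATE d=9 (pending; pending now {d=9})
Op 4: COMMIT: merged ['d'] into committed; committed now {a=4, b=12, d=9, e=16}
Op 5: BEGIN: in_txn=True, pending={}
Op 6: UPDATE d=9 (pending; pending now {d=9})
Op 7: ROLLBACK: discarded pending ['d']; in_txn=False
Op 8: UPDATE b=18 (auto-commit; committed b=18)
Op 9: BEGIN: in_txn=True, pending={}
Op 10: ROLLBACK: discarded pending []; in_txn=False
Op 11: UPDATE b=2 (auto-commit; committed b=2)
Op 12: UPDATE d=17 (auto-commit; committed d=17)
ROLLBACK at op 7 discards: ['d']

Answer: d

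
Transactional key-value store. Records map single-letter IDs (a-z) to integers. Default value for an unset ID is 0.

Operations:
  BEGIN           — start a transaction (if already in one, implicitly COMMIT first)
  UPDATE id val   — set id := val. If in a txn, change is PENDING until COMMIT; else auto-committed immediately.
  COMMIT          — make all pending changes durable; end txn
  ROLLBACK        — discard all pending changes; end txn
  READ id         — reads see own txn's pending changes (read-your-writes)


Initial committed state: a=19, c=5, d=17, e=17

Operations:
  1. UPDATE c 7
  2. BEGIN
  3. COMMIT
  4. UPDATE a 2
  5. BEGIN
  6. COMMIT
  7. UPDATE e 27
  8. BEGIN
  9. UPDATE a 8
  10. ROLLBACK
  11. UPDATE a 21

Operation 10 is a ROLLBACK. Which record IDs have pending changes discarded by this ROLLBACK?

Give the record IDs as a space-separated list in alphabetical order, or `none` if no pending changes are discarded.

Answer: a

Derivation:
Initial committed: {a=19, c=5, d=17, e=17}
Op 1: UPDATE c=7 (auto-commit; committed c=7)
Op 2: BEGIN: in_txn=True, pending={}
Op 3: COMMIT: merged [] into committed; committed now {a=19, c=7, d=17, e=17}
Op 4: UPDATE a=2 (auto-commit; committed a=2)
Op 5: BEGIN: in_txn=True, pending={}
Op 6: COMMIT: merged [] into committed; committed now {a=2, c=7, d=17, e=17}
Op 7: UPDATE e=27 (auto-commit; committed e=27)
Op 8: BEGIN: in_txn=True, pending={}
Op 9: UPDATE a=8 (pending; pending now {a=8})
Op 10: ROLLBACK: discarded pending ['a']; in_txn=False
Op 11: UPDATE a=21 (auto-commit; committed a=21)
ROLLBACK at op 10 discards: ['a']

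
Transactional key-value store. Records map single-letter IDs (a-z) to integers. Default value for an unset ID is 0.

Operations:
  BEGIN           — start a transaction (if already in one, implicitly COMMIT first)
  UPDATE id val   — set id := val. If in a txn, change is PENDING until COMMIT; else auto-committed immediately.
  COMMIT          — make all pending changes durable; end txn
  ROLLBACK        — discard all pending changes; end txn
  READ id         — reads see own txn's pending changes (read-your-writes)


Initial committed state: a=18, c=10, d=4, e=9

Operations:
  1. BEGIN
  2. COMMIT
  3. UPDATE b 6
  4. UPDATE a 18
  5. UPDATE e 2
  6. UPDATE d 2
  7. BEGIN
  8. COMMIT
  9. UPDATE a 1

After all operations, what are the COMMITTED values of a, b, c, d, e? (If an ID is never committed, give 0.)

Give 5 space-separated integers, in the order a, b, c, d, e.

Initial committed: {a=18, c=10, d=4, e=9}
Op 1: BEGIN: in_txn=True, pending={}
Op 2: COMMIT: merged [] into committed; committed now {a=18, c=10, d=4, e=9}
Op 3: UPDATE b=6 (auto-commit; committed b=6)
Op 4: UPDATE a=18 (auto-commit; committed a=18)
Op 5: UPDATE e=2 (auto-commit; committed e=2)
Op 6: UPDATE d=2 (auto-commit; committed d=2)
Op 7: BEGIN: in_txn=True, pending={}
Op 8: COMMIT: merged [] into committed; committed now {a=18, b=6, c=10, d=2, e=2}
Op 9: UPDATE a=1 (auto-commit; committed a=1)
Final committed: {a=1, b=6, c=10, d=2, e=2}

Answer: 1 6 10 2 2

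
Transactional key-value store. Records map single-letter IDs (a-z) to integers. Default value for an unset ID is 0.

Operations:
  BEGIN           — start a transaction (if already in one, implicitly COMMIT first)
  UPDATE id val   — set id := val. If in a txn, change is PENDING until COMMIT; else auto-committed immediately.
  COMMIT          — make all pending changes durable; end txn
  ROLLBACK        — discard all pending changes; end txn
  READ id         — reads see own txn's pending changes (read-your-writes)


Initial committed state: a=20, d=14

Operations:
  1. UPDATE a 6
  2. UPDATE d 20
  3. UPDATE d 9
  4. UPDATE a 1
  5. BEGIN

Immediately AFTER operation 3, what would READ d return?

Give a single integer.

Answer: 9

Derivation:
Initial committed: {a=20, d=14}
Op 1: UPDATE a=6 (auto-commit; committed a=6)
Op 2: UPDATE d=20 (auto-commit; committed d=20)
Op 3: UPDATE d=9 (auto-commit; committed d=9)
After op 3: visible(d) = 9 (pending={}, committed={a=6, d=9})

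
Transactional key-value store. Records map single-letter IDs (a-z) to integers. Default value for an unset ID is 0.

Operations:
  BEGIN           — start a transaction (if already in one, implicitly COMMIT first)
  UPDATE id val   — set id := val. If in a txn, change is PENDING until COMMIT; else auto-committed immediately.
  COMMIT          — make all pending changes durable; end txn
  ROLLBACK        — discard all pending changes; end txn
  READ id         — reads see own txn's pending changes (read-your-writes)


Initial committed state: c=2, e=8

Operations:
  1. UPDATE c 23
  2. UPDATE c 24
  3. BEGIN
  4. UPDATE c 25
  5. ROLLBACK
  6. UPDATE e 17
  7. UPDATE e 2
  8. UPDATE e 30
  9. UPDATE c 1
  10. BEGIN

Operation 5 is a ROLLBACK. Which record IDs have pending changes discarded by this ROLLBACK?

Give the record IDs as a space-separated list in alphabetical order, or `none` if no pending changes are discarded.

Answer: c

Derivation:
Initial committed: {c=2, e=8}
Op 1: UPDATE c=23 (auto-commit; committed c=23)
Op 2: UPDATE c=24 (auto-commit; committed c=24)
Op 3: BEGIN: in_txn=True, pending={}
Op 4: UPDATE c=25 (pending; pending now {c=25})
Op 5: ROLLBACK: discarded pending ['c']; in_txn=False
Op 6: UPDATE e=17 (auto-commit; committed e=17)
Op 7: UPDATE e=2 (auto-commit; committed e=2)
Op 8: UPDATE e=30 (auto-commit; committed e=30)
Op 9: UPDATE c=1 (auto-commit; committed c=1)
Op 10: BEGIN: in_txn=True, pending={}
ROLLBACK at op 5 discards: ['c']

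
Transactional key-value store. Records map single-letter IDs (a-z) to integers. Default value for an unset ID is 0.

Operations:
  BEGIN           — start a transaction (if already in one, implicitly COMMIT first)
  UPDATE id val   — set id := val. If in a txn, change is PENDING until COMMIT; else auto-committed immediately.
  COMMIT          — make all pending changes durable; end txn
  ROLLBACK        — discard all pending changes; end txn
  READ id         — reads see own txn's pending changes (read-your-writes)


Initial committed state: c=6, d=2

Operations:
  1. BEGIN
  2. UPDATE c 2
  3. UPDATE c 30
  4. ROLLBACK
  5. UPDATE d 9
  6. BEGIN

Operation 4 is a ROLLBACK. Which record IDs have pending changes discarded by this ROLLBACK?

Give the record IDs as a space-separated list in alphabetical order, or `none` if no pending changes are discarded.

Answer: c

Derivation:
Initial committed: {c=6, d=2}
Op 1: BEGIN: in_txn=True, pending={}
Op 2: UPDATE c=2 (pending; pending now {c=2})
Op 3: UPDATE c=30 (pending; pending now {c=30})
Op 4: ROLLBACK: discarded pending ['c']; in_txn=False
Op 5: UPDATE d=9 (auto-commit; committed d=9)
Op 6: BEGIN: in_txn=True, pending={}
ROLLBACK at op 4 discards: ['c']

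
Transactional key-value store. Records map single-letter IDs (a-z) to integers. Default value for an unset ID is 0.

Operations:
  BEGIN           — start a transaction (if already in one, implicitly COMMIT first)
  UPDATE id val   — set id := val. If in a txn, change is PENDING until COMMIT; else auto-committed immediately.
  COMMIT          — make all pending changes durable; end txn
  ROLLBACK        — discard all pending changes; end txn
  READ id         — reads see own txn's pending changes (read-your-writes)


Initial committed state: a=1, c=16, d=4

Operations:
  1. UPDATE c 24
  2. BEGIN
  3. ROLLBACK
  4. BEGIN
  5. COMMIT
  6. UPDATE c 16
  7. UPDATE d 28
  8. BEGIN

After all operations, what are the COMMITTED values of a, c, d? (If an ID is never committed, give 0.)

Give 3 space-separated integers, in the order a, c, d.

Answer: 1 16 28

Derivation:
Initial committed: {a=1, c=16, d=4}
Op 1: UPDATE c=24 (auto-commit; committed c=24)
Op 2: BEGIN: in_txn=True, pending={}
Op 3: ROLLBACK: discarded pending []; in_txn=False
Op 4: BEGIN: in_txn=True, pending={}
Op 5: COMMIT: merged [] into committed; committed now {a=1, c=24, d=4}
Op 6: UPDATE c=16 (auto-commit; committed c=16)
Op 7: UPDATE d=28 (auto-commit; committed d=28)
Op 8: BEGIN: in_txn=True, pending={}
Final committed: {a=1, c=16, d=28}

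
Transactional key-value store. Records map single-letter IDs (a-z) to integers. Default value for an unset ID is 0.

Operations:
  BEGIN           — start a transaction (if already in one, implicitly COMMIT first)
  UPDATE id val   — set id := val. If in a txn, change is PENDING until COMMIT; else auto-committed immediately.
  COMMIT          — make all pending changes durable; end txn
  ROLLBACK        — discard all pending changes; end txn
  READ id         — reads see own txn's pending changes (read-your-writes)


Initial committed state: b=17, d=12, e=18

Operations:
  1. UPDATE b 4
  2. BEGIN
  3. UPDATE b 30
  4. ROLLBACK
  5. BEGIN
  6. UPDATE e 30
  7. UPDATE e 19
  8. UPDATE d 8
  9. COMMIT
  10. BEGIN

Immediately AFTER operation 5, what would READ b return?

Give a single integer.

Answer: 4

Derivation:
Initial committed: {b=17, d=12, e=18}
Op 1: UPDATE b=4 (auto-commit; committed b=4)
Op 2: BEGIN: in_txn=True, pending={}
Op 3: UPDATE b=30 (pending; pending now {b=30})
Op 4: ROLLBACK: discarded pending ['b']; in_txn=False
Op 5: BEGIN: in_txn=True, pending={}
After op 5: visible(b) = 4 (pending={}, committed={b=4, d=12, e=18})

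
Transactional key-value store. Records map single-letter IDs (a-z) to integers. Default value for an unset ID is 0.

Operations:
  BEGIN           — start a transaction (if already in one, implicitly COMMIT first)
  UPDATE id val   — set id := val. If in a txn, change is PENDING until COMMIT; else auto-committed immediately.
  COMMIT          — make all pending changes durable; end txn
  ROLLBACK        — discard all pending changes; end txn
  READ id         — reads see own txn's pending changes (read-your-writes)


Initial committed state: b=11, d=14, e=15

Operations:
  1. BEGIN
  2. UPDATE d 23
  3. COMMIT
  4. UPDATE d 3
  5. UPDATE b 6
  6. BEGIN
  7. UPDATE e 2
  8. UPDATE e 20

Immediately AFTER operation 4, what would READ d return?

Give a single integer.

Answer: 3

Derivation:
Initial committed: {b=11, d=14, e=15}
Op 1: BEGIN: in_txn=True, pending={}
Op 2: UPDATE d=23 (pending; pending now {d=23})
Op 3: COMMIT: merged ['d'] into committed; committed now {b=11, d=23, e=15}
Op 4: UPDATE d=3 (auto-commit; committed d=3)
After op 4: visible(d) = 3 (pending={}, committed={b=11, d=3, e=15})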